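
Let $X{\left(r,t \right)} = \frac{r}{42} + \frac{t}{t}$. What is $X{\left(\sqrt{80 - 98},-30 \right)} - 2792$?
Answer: $-2791 + \frac{i \sqrt{2}}{14} \approx -2791.0 + 0.10102 i$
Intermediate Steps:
$X{\left(r,t \right)} = 1 + \frac{r}{42}$ ($X{\left(r,t \right)} = r \frac{1}{42} + 1 = \frac{r}{42} + 1 = 1 + \frac{r}{42}$)
$X{\left(\sqrt{80 - 98},-30 \right)} - 2792 = \left(1 + \frac{\sqrt{80 - 98}}{42}\right) - 2792 = \left(1 + \frac{\sqrt{-18}}{42}\right) - 2792 = \left(1 + \frac{3 i \sqrt{2}}{42}\right) - 2792 = \left(1 + \frac{i \sqrt{2}}{14}\right) - 2792 = -2791 + \frac{i \sqrt{2}}{14}$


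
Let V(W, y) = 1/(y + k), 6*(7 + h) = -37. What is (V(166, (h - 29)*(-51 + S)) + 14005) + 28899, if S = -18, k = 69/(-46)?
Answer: 124764833/2908 ≈ 42904.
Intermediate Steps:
k = -3/2 (k = 69*(-1/46) = -3/2 ≈ -1.5000)
h = -79/6 (h = -7 + (⅙)*(-37) = -7 - 37/6 = -79/6 ≈ -13.167)
V(W, y) = 1/(-3/2 + y) (V(W, y) = 1/(y - 3/2) = 1/(-3/2 + y))
(V(166, (h - 29)*(-51 + S)) + 14005) + 28899 = (2/(-3 + 2*((-79/6 - 29)*(-51 - 18))) + 14005) + 28899 = (2/(-3 + 2*(-253/6*(-69))) + 14005) + 28899 = (2/(-3 + 2*(5819/2)) + 14005) + 28899 = (2/(-3 + 5819) + 14005) + 28899 = (2/5816 + 14005) + 28899 = (2*(1/5816) + 14005) + 28899 = (1/2908 + 14005) + 28899 = 40726541/2908 + 28899 = 124764833/2908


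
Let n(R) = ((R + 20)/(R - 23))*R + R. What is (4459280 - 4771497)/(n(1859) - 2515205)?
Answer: 573230412/4611010195 ≈ 0.12432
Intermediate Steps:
n(R) = R + R*(20 + R)/(-23 + R) (n(R) = ((20 + R)/(-23 + R))*R + R = R*(20 + R)/(-23 + R) + R = R + R*(20 + R)/(-23 + R))
(4459280 - 4771497)/(n(1859) - 2515205) = (4459280 - 4771497)/(1859*(-3 + 2*1859)/(-23 + 1859) - 2515205) = -312217/(1859*(-3 + 3718)/1836 - 2515205) = -312217/(1859*(1/1836)*3715 - 2515205) = -312217/(6906185/1836 - 2515205) = -312217/(-4611010195/1836) = -312217*(-1836/4611010195) = 573230412/4611010195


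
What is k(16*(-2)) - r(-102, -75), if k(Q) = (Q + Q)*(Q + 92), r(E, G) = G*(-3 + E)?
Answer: -11715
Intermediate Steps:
k(Q) = 2*Q*(92 + Q) (k(Q) = (2*Q)*(92 + Q) = 2*Q*(92 + Q))
k(16*(-2)) - r(-102, -75) = 2*(16*(-2))*(92 + 16*(-2)) - (-75)*(-3 - 102) = 2*(-32)*(92 - 32) - (-75)*(-105) = 2*(-32)*60 - 1*7875 = -3840 - 7875 = -11715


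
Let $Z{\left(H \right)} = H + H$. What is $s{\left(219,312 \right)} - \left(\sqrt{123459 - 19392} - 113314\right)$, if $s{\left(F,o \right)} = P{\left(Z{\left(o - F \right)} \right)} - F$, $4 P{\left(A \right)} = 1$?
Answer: $\frac{452381}{4} - 3 \sqrt{11563} \approx 1.1277 \cdot 10^{5}$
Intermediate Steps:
$Z{\left(H \right)} = 2 H$
$P{\left(A \right)} = \frac{1}{4}$ ($P{\left(A \right)} = \frac{1}{4} \cdot 1 = \frac{1}{4}$)
$s{\left(F,o \right)} = \frac{1}{4} - F$
$s{\left(219,312 \right)} - \left(\sqrt{123459 - 19392} - 113314\right) = \left(\frac{1}{4} - 219\right) - \left(\sqrt{123459 - 19392} - 113314\right) = \left(\frac{1}{4} - 219\right) - \left(\sqrt{104067} - 113314\right) = - \frac{875}{4} - \left(3 \sqrt{11563} - 113314\right) = - \frac{875}{4} - \left(-113314 + 3 \sqrt{11563}\right) = - \frac{875}{4} + \left(113314 - 3 \sqrt{11563}\right) = \frac{452381}{4} - 3 \sqrt{11563}$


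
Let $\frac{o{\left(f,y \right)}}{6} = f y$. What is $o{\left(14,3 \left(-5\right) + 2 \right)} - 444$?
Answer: $-1536$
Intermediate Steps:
$o{\left(f,y \right)} = 6 f y$
$o{\left(14,3 \left(-5\right) + 2 \right)} - 444 = 6 \cdot 14 \left(3 \left(-5\right) + 2\right) - 444 = 6 \cdot 14 \left(-15 + 2\right) - 444 = 6 \cdot 14 \left(-13\right) - 444 = -1092 - 444 = -1536$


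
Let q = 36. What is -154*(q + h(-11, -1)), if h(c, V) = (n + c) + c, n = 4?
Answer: -2772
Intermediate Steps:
h(c, V) = 4 + 2*c (h(c, V) = (4 + c) + c = 4 + 2*c)
-154*(q + h(-11, -1)) = -154*(36 + (4 + 2*(-11))) = -154*(36 + (4 - 22)) = -154*(36 - 18) = -154*18 = -2772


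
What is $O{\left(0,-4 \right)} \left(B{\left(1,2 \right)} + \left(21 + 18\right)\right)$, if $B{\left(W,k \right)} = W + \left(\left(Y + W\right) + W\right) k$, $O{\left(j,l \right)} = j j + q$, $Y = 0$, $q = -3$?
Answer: $-132$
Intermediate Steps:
$O{\left(j,l \right)} = -3 + j^{2}$ ($O{\left(j,l \right)} = j j - 3 = j^{2} - 3 = -3 + j^{2}$)
$B{\left(W,k \right)} = W + 2 W k$ ($B{\left(W,k \right)} = W + \left(\left(0 + W\right) + W\right) k = W + \left(W + W\right) k = W + 2 W k$)
$O{\left(0,-4 \right)} \left(B{\left(1,2 \right)} + \left(21 + 18\right)\right) = \left(-3 + 0^{2}\right) \left(1 \left(1 + 2 \cdot 2\right) + \left(21 + 18\right)\right) = \left(-3 + 0\right) \left(1 \left(1 + 4\right) + 39\right) = - 3 \left(1 \cdot 5 + 39\right) = - 3 \left(5 + 39\right) = \left(-3\right) 44 = -132$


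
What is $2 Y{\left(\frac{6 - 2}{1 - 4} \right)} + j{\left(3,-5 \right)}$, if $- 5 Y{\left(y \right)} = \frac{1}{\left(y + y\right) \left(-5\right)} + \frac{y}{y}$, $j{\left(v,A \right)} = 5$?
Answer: $\frac{457}{100} \approx 4.57$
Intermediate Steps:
$Y{\left(y \right)} = - \frac{1}{5} + \frac{1}{50 y}$ ($Y{\left(y \right)} = - \frac{\frac{1}{\left(y + y\right) \left(-5\right)} + \frac{y}{y}}{5} = - \frac{\frac{1}{2 y} \left(- \frac{1}{5}\right) + 1}{5} = - \frac{- \frac{1}{10 y} + 1}{5} = - \frac{1 - \frac{1}{10 y}}{5} = - \frac{1}{5} + \frac{1}{50 y}$)
$2 Y{\left(\frac{6 - 2}{1 - 4} \right)} + j{\left(3,-5 \right)} = 2 \frac{1 - 10 \frac{6 - 2}{1 - 4}}{50 \frac{6 - 2}{1 - 4}} + 5 = 2 \frac{1 - 10 \frac{4}{-3}}{50 \frac{4}{-3}} + 5 = 2 \frac{1 - 10 \cdot 4 \left(- \frac{1}{3}\right)}{50 \cdot 4 \left(- \frac{1}{3}\right)} + 5 = 2 \frac{1 - - \frac{40}{3}}{50 \left(- \frac{4}{3}\right)} + 5 = 2 \cdot \frac{1}{50} \left(- \frac{3}{4}\right) \left(1 + \frac{40}{3}\right) + 5 = 2 \cdot \frac{1}{50} \left(- \frac{3}{4}\right) \frac{43}{3} + 5 = 2 \left(- \frac{43}{200}\right) + 5 = - \frac{43}{100} + 5 = \frac{457}{100}$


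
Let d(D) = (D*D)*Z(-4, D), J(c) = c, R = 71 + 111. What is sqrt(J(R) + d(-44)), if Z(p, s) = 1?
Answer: sqrt(2118) ≈ 46.022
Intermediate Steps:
R = 182
d(D) = D**2 (d(D) = (D*D)*1 = D**2*1 = D**2)
sqrt(J(R) + d(-44)) = sqrt(182 + (-44)**2) = sqrt(182 + 1936) = sqrt(2118)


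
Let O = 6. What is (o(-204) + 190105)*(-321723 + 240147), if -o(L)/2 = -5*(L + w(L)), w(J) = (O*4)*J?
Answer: -11347629480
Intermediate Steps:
w(J) = 24*J (w(J) = (6*4)*J = 24*J)
o(L) = 250*L (o(L) = -(-10)*(L + 24*L) = -(-10)*25*L = -(-250)*L = 250*L)
(o(-204) + 190105)*(-321723 + 240147) = (250*(-204) + 190105)*(-321723 + 240147) = (-51000 + 190105)*(-81576) = 139105*(-81576) = -11347629480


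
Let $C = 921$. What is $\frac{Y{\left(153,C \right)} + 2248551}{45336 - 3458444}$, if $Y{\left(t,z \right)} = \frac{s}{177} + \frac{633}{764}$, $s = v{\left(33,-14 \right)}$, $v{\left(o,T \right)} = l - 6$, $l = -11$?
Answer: $- \frac{304067153681}{461547768624} \approx -0.6588$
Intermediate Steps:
$v{\left(o,T \right)} = -17$ ($v{\left(o,T \right)} = -11 - 6 = -17$)
$s = -17$
$Y{\left(t,z \right)} = \frac{99053}{135228}$ ($Y{\left(t,z \right)} = - \frac{17}{177} + \frac{633}{764} = \frac{99053}{135228}$)
$\frac{Y{\left(153,C \right)} + 2248551}{45336 - 3458444} = \frac{\frac{99053}{135228} + 2248551}{45336 - 3458444} = \frac{304067153681}{135228 \left(-3413108\right)} = \frac{304067153681}{135228} \left(- \frac{1}{3413108}\right) = - \frac{304067153681}{461547768624}$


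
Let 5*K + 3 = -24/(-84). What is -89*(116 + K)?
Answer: -359649/35 ≈ -10276.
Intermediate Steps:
K = -19/35 (K = -⅗ + (-24/(-84))/5 = -⅗ + (-24*(-1/84))/5 = -⅗ + (⅕)*(2/7) = -⅗ + 2/35 = -19/35 ≈ -0.54286)
-89*(116 + K) = -89*(116 - 19/35) = -89*4041/35 = -359649/35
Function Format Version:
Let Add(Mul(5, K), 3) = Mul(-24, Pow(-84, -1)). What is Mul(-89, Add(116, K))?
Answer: Rational(-359649, 35) ≈ -10276.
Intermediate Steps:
K = Rational(-19, 35) (K = Add(Rational(-3, 5), Mul(Rational(1, 5), Mul(-24, Pow(-84, -1)))) = Add(Rational(-3, 5), Mul(Rational(1, 5), Mul(-24, Rational(-1, 84)))) = Add(Rational(-3, 5), Mul(Rational(1, 5), Rational(2, 7))) = Add(Rational(-3, 5), Rational(2, 35)) = Rational(-19, 35) ≈ -0.54286)
Mul(-89, Add(116, K)) = Mul(-89, Add(116, Rational(-19, 35))) = Mul(-89, Rational(4041, 35)) = Rational(-359649, 35)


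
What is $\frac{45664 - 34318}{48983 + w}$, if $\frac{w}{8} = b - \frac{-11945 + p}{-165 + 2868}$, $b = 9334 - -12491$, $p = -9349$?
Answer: $\frac{10222746}{201505067} \approx 0.050732$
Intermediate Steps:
$b = 21825$ ($b = 9334 + 12491 = 21825$)
$w = \frac{157371384}{901}$ ($w = 8 \left(21825 - \frac{-11945 - 9349}{-165 + 2868}\right) = 8 \left(21825 - - \frac{21294}{2703}\right) = 8 \left(21825 - \left(-21294\right) \frac{1}{2703}\right) = 8 \left(21825 - - \frac{7098}{901}\right) = 8 \left(21825 + \frac{7098}{901}\right) = 8 \cdot \frac{19671423}{901} = \frac{157371384}{901} \approx 1.7466 \cdot 10^{5}$)
$\frac{45664 - 34318}{48983 + w} = \frac{45664 - 34318}{48983 + \frac{157371384}{901}} = \frac{11346}{\frac{201505067}{901}} = 11346 \cdot \frac{901}{201505067} = \frac{10222746}{201505067}$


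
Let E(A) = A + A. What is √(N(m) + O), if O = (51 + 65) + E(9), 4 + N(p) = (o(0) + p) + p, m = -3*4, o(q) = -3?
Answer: √103 ≈ 10.149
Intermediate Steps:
E(A) = 2*A
m = -12
N(p) = -7 + 2*p (N(p) = -4 + ((-3 + p) + p) = -4 + (-3 + 2*p) = -7 + 2*p)
O = 134 (O = (51 + 65) + 2*9 = 116 + 18 = 134)
√(N(m) + O) = √((-7 + 2*(-12)) + 134) = √((-7 - 24) + 134) = √(-31 + 134) = √103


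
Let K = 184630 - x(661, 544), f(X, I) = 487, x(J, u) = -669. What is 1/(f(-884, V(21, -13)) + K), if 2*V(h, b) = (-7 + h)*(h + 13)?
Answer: 1/185786 ≈ 5.3825e-6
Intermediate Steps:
V(h, b) = (-7 + h)*(13 + h)/2 (V(h, b) = ((-7 + h)*(h + 13))/2 = ((-7 + h)*(13 + h))/2 = (-7 + h)*(13 + h)/2)
K = 185299 (K = 184630 - 1*(-669) = 184630 + 669 = 185299)
1/(f(-884, V(21, -13)) + K) = 1/(487 + 185299) = 1/185786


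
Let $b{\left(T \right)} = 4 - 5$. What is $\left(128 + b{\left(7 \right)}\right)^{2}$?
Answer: $16129$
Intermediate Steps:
$b{\left(T \right)} = -1$ ($b{\left(T \right)} = 4 - 5 = -1$)
$\left(128 + b{\left(7 \right)}\right)^{2} = \left(128 - 1\right)^{2} = 127^{2} = 16129$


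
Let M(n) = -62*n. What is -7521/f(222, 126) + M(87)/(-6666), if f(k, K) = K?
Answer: -2747519/46662 ≈ -58.881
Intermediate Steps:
-7521/f(222, 126) + M(87)/(-6666) = -7521/126 - 62*87/(-6666) = -7521*1/126 - 5394*(-1/6666) = -2507/42 + 899/1111 = -2747519/46662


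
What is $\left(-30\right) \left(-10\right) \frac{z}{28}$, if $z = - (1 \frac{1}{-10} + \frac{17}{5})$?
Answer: $- \frac{495}{14} \approx -35.357$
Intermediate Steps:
$z = - \frac{33}{10}$ ($z = - (1 \left(- \frac{1}{10}\right) + 17 \cdot \frac{1}{5}) = - (- \frac{1}{10} + \frac{17}{5}) = \left(-1\right) \frac{33}{10} = - \frac{33}{10} \approx -3.3$)
$\left(-30\right) \left(-10\right) \frac{z}{28} = \left(-30\right) \left(-10\right) \left(- \frac{33}{10 \cdot 28}\right) = 300 \left(\left(- \frac{33}{10}\right) \frac{1}{28}\right) = 300 \left(- \frac{33}{280}\right) = - \frac{495}{14}$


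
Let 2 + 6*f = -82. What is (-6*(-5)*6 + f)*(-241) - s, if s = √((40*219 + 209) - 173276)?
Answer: -40006 - I*√164307 ≈ -40006.0 - 405.35*I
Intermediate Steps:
f = -14 (f = -⅓ + (⅙)*(-82) = -⅓ - 41/3 = -14)
s = I*√164307 (s = √((8760 + 209) - 173276) = √(8969 - 173276) = √(-164307) = I*√164307 ≈ 405.35*I)
(-6*(-5)*6 + f)*(-241) - s = (-6*(-5)*6 - 14)*(-241) - I*√164307 = (30*6 - 14)*(-241) - I*√164307 = (180 - 14)*(-241) - I*√164307 = 166*(-241) - I*√164307 = -40006 - I*√164307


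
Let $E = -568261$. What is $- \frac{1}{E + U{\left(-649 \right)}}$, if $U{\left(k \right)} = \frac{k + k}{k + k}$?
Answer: $\frac{1}{568260} \approx 1.7598 \cdot 10^{-6}$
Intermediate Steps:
$U{\left(k \right)} = 1$ ($U{\left(k \right)} = \frac{2 k}{2 k} = 2 k \frac{1}{2 k} = 1$)
$- \frac{1}{E + U{\left(-649 \right)}} = - \frac{1}{-568261 + 1} = - \frac{1}{-568260} = \left(-1\right) \left(- \frac{1}{568260}\right) = \frac{1}{568260}$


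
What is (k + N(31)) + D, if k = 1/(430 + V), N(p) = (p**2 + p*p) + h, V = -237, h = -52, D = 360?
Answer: 430391/193 ≈ 2230.0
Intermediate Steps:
N(p) = -52 + 2*p**2 (N(p) = (p**2 + p*p) - 52 = (p**2 + p**2) - 52 = 2*p**2 - 52 = -52 + 2*p**2)
k = 1/193 (k = 1/(430 - 237) = 1/193 ≈ 0.0051813)
(k + N(31)) + D = (1/193 + (-52 + 2*31**2)) + 360 = (1/193 + (-52 + 2*961)) + 360 = (1/193 + (-52 + 1922)) + 360 = (1/193 + 1870) + 360 = 360911/193 + 360 = 430391/193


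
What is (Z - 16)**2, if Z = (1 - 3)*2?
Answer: 400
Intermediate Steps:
Z = -4 (Z = -2*2 = -4)
(Z - 16)**2 = (-4 - 16)**2 = (-20)**2 = 400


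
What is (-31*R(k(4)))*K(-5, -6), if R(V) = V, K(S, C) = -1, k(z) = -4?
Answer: -124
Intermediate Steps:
(-31*R(k(4)))*K(-5, -6) = -31*(-4)*(-1) = 124*(-1) = -124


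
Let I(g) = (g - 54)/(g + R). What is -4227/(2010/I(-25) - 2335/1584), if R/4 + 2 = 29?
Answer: 528949872/264443185 ≈ 2.0002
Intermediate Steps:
R = 108 (R = -8 + 4*29 = -8 + 116 = 108)
I(g) = (-54 + g)/(108 + g) (I(g) = (g - 54)/(g + 108) = (-54 + g)/(108 + g))
-4227/(2010/I(-25) - 2335/1584) = -4227/(2010/(((-54 - 25)/(108 - 25))) - 2335/1584) = -4227/(2010/((-79/83)) - 2335*1/1584) = -4227/(2010/(((1/83)*(-79))) - 2335/1584) = -4227/(2010/(-79/83) - 2335/1584) = -4227/(2010*(-83/79) - 2335/1584) = -4227/(-166830/79 - 2335/1584) = -4227/(-264443185/125136) = -4227*(-125136/264443185) = 528949872/264443185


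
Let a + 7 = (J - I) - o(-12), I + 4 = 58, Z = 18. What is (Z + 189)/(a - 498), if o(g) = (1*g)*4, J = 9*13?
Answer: -207/394 ≈ -0.52538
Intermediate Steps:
J = 117
I = 54 (I = -4 + 58 = 54)
o(g) = 4*g (o(g) = g*4 = 4*g)
a = 104 (a = -7 + ((117 - 1*54) - 4*(-12)) = -7 + ((117 - 54) - 1*(-48)) = -7 + (63 + 48) = -7 + 111 = 104)
(Z + 189)/(a - 498) = (18 + 189)/(104 - 498) = 207/(-394) = 207*(-1/394) = -207/394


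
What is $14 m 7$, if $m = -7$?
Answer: $-686$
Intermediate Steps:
$14 m 7 = 14 \left(\left(-7\right) 7\right) = 14 \left(-49\right) = -686$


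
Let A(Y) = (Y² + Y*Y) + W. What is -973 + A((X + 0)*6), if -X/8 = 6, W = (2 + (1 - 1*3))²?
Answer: 164915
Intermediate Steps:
W = 0 (W = (2 + (1 - 3))² = (2 - 2)² = 0² = 0)
X = -48 (X = -8*6 = -48)
A(Y) = 2*Y² (A(Y) = (Y² + Y*Y) + 0 = (Y² + Y²) + 0 = 2*Y² + 0 = 2*Y²)
-973 + A((X + 0)*6) = -973 + 2*((-48 + 0)*6)² = -973 + 2*(-48*6)² = -973 + 2*(-288)² = -973 + 2*82944 = -973 + 165888 = 164915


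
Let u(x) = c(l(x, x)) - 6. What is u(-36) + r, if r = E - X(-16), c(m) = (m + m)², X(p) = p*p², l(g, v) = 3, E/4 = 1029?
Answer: 8242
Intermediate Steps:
E = 4116 (E = 4*1029 = 4116)
X(p) = p³
c(m) = 4*m² (c(m) = (2*m)² = 4*m²)
r = 8212 (r = 4116 - 1*(-16)³ = 4116 - 1*(-4096) = 4116 + 4096 = 8212)
u(x) = 30 (u(x) = 4*3² - 6 = 4*9 - 6 = 36 - 6 = 30)
u(-36) + r = 30 + 8212 = 8242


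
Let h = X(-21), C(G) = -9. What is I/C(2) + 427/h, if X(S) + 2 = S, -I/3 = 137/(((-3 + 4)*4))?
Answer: -1973/276 ≈ -7.1486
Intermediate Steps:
I = -411/4 (I = -411/((-3 + 4)*4) = -411/(1*4) = -411/4 ≈ -102.75)
X(S) = -2 + S
h = -23 (h = -2 - 21 = -23)
I/C(2) + 427/h = -411/4/(-9) + 427/(-23) = -411/4*(-⅑) + 427*(-1/23) = 137/12 - 427/23 = -1973/276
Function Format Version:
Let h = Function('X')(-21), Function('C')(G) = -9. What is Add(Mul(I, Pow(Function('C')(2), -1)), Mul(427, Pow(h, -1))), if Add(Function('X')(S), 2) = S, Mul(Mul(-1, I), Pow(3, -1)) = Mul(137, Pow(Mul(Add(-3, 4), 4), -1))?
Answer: Rational(-1973, 276) ≈ -7.1486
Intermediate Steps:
I = Rational(-411, 4) (I = Mul(-3, Mul(137, Pow(Mul(Add(-3, 4), 4), -1))) = Mul(-3, Mul(137, Pow(Mul(1, 4), -1))) = Mul(-3, Mul(137, Pow(4, -1))) = Mul(-3, Mul(137, Rational(1, 4))) = Mul(-3, Rational(137, 4)) = Rational(-411, 4) ≈ -102.75)
Function('X')(S) = Add(-2, S)
h = -23 (h = Add(-2, -21) = -23)
Add(Mul(I, Pow(Function('C')(2), -1)), Mul(427, Pow(h, -1))) = Add(Mul(Rational(-411, 4), Pow(-9, -1)), Mul(427, Pow(-23, -1))) = Add(Mul(Rational(-411, 4), Rational(-1, 9)), Mul(427, Rational(-1, 23))) = Add(Rational(137, 12), Rational(-427, 23)) = Rational(-1973, 276)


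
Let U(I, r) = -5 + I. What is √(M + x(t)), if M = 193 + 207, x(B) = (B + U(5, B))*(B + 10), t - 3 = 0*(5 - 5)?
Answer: √439 ≈ 20.952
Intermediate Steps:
t = 3 (t = 3 + 0*(5 - 5) = 3 + 0*0 = 3 + 0 = 3)
x(B) = B*(10 + B) (x(B) = (B + (-5 + 5))*(B + 10) = (B + 0)*(10 + B) = B*(10 + B))
M = 400
√(M + x(t)) = √(400 + 3*(10 + 3)) = √(400 + 3*13) = √(400 + 39) = √439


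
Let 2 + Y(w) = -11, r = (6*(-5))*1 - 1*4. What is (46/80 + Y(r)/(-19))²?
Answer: 915849/577600 ≈ 1.5856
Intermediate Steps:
r = -34 (r = -30*1 - 4 = -30 - 4 = -34)
Y(w) = -13 (Y(w) = -2 - 11 = -13)
(46/80 + Y(r)/(-19))² = (46/80 - 13/(-19))² = (46*(1/80) - 13*(-1/19))² = (23/40 + 13/19)² = (957/760)² = 915849/577600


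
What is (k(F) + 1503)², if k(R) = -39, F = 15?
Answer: 2143296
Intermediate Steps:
(k(F) + 1503)² = (-39 + 1503)² = 1464² = 2143296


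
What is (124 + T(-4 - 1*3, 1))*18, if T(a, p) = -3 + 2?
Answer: 2214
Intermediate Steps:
T(a, p) = -1
(124 + T(-4 - 1*3, 1))*18 = (124 - 1)*18 = 123*18 = 2214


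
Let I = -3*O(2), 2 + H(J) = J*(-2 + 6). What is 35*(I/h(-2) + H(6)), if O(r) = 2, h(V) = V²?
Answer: 1435/2 ≈ 717.50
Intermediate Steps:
H(J) = -2 + 4*J (H(J) = -2 + J*(-2 + 6) = -2 + J*4 = -2 + 4*J)
I = -6 (I = -3*2 = -6)
35*(I/h(-2) + H(6)) = 35*(-6/((-2)²) + (-2 + 4*6)) = 35*(-6/4 + (-2 + 24)) = 35*(-6*¼ + 22) = 35*(-3/2 + 22) = 35*(41/2) = 1435/2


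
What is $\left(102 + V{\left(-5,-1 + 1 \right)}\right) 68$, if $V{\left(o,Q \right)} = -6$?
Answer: $6528$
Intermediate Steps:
$\left(102 + V{\left(-5,-1 + 1 \right)}\right) 68 = \left(102 - 6\right) 68 = 96 \cdot 68 = 6528$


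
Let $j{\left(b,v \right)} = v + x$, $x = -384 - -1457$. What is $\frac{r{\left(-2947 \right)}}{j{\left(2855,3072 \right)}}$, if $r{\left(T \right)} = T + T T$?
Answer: $\frac{8681862}{4145} \approx 2094.5$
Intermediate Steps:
$r{\left(T \right)} = T + T^{2}$
$x = 1073$ ($x = -384 + 1457 = 1073$)
$j{\left(b,v \right)} = 1073 + v$ ($j{\left(b,v \right)} = v + 1073 = 1073 + v$)
$\frac{r{\left(-2947 \right)}}{j{\left(2855,3072 \right)}} = \frac{\left(-2947\right) \left(1 - 2947\right)}{1073 + 3072} = \frac{\left(-2947\right) \left(-2946\right)}{4145} = 8681862 \cdot \frac{1}{4145} = \frac{8681862}{4145}$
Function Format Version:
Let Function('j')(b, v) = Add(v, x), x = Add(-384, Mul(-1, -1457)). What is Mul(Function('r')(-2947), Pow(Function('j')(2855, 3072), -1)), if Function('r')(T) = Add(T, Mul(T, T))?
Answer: Rational(8681862, 4145) ≈ 2094.5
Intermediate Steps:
Function('r')(T) = Add(T, Pow(T, 2))
x = 1073 (x = Add(-384, 1457) = 1073)
Function('j')(b, v) = Add(1073, v) (Function('j')(b, v) = Add(v, 1073) = Add(1073, v))
Mul(Function('r')(-2947), Pow(Function('j')(2855, 3072), -1)) = Mul(Mul(-2947, Add(1, -2947)), Pow(Add(1073, 3072), -1)) = Mul(Mul(-2947, -2946), Pow(4145, -1)) = Mul(8681862, Rational(1, 4145)) = Rational(8681862, 4145)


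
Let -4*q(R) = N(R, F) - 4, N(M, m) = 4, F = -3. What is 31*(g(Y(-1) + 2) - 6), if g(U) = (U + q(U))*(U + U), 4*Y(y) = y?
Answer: 31/8 ≈ 3.8750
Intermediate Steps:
Y(y) = y/4
q(R) = 0 (q(R) = -(4 - 4)/4 = -¼*0 = 0)
g(U) = 2*U² (g(U) = (U + 0)*(U + U) = U*(2*U) = 2*U²)
31*(g(Y(-1) + 2) - 6) = 31*(2*((¼)*(-1) + 2)² - 6) = 31*(2*(-¼ + 2)² - 6) = 31*(2*(7/4)² - 6) = 31*(2*(49/16) - 6) = 31*(49/8 - 6) = 31*(⅛) = 31/8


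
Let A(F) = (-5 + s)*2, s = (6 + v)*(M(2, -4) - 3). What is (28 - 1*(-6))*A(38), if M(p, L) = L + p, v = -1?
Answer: -2040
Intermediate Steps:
s = -25 (s = (6 - 1)*((-4 + 2) - 3) = 5*(-2 - 3) = 5*(-5) = -25)
A(F) = -60 (A(F) = (-5 - 25)*2 = -30*2 = -60)
(28 - 1*(-6))*A(38) = (28 - 1*(-6))*(-60) = (28 + 6)*(-60) = 34*(-60) = -2040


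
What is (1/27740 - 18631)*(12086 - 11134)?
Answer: -123004097482/6935 ≈ -1.7737e+7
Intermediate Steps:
(1/27740 - 18631)*(12086 - 11134) = (1/27740 - 18631)*952 = -516823939/27740*952 = -123004097482/6935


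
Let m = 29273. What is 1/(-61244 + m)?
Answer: -1/31971 ≈ -3.1278e-5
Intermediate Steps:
1/(-61244 + m) = 1/(-61244 + 29273) = 1/(-31971) = -1/31971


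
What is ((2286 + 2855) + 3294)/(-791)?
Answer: -1205/113 ≈ -10.664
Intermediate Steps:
((2286 + 2855) + 3294)/(-791) = (5141 + 3294)*(-1/791) = 8435*(-1/791) = -1205/113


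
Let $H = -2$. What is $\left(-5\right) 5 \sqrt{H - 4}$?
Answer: $- 25 i \sqrt{6} \approx - 61.237 i$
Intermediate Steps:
$\left(-5\right) 5 \sqrt{H - 4} = \left(-5\right) 5 \sqrt{-2 - 4} = - 25 \sqrt{-6} = - 25 i \sqrt{6}$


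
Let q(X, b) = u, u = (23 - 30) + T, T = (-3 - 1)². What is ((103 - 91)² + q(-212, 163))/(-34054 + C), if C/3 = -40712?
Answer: -153/156190 ≈ -0.00097958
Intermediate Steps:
C = -122136 (C = 3*(-40712) = -122136)
T = 16 (T = (-4)² = 16)
u = 9 (u = (23 - 30) + 16 = -7 + 16 = 9)
q(X, b) = 9
((103 - 91)² + q(-212, 163))/(-34054 + C) = ((103 - 91)² + 9)/(-34054 - 122136) = (12² + 9)/(-156190) = (144 + 9)*(-1/156190) = 153*(-1/156190) = -153/156190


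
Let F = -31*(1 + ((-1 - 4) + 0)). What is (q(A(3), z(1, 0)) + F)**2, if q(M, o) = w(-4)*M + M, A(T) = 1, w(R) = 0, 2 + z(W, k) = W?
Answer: 15625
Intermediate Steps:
z(W, k) = -2 + W
q(M, o) = M (q(M, o) = 0*M + M = 0 + M = M)
F = 124 (F = -31*(1 + (-5 + 0)) = -31*(1 - 5) = -31*(-4) = 124)
(q(A(3), z(1, 0)) + F)**2 = (1 + 124)**2 = 125**2 = 15625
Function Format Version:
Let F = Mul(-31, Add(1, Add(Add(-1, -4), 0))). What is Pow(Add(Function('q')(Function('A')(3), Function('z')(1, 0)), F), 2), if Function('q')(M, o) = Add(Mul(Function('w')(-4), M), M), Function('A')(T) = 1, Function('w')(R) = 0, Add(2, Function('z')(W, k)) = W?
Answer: 15625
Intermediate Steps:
Function('z')(W, k) = Add(-2, W)
Function('q')(M, o) = M (Function('q')(M, o) = Add(Mul(0, M), M) = Add(0, M) = M)
F = 124 (F = Mul(-31, Add(1, Add(-5, 0))) = Mul(-31, Add(1, -5)) = Mul(-31, -4) = 124)
Pow(Add(Function('q')(Function('A')(3), Function('z')(1, 0)), F), 2) = Pow(Add(1, 124), 2) = Pow(125, 2) = 15625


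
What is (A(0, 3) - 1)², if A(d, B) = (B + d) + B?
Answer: 25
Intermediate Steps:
A(d, B) = d + 2*B
(A(0, 3) - 1)² = ((0 + 2*3) - 1)² = ((0 + 6) - 1)² = (6 - 1)² = 5² = 25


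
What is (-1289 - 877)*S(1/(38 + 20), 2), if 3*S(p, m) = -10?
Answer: 7220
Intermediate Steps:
S(p, m) = -10/3 (S(p, m) = (⅓)*(-10) = -10/3)
(-1289 - 877)*S(1/(38 + 20), 2) = (-1289 - 877)*(-10/3) = -2166*(-10/3) = 7220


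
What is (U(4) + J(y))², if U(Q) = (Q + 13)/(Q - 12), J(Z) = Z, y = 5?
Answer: 529/64 ≈ 8.2656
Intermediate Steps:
U(Q) = (13 + Q)/(-12 + Q)
(U(4) + J(y))² = ((13 + 4)/(-12 + 4) + 5)² = (17/(-8) + 5)² = (-⅛*17 + 5)² = (-17/8 + 5)² = (23/8)² = 529/64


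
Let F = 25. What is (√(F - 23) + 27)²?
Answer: (27 + √2)² ≈ 807.37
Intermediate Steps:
(√(F - 23) + 27)² = (√(25 - 23) + 27)² = (√2 + 27)² = (27 + √2)²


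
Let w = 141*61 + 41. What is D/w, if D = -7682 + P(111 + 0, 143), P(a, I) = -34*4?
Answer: -3909/4321 ≈ -0.90465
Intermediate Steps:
P(a, I) = -136
w = 8642 (w = 8601 + 41 = 8642)
D = -7818 (D = -7682 - 136 = -7818)
D/w = -7818/8642 = -7818*1/8642 = -3909/4321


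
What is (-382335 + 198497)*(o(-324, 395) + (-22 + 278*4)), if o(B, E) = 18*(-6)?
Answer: -180528916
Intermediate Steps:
o(B, E) = -108
(-382335 + 198497)*(o(-324, 395) + (-22 + 278*4)) = (-382335 + 198497)*(-108 + (-22 + 278*4)) = -183838*(-108 + (-22 + 1112)) = -183838*(-108 + 1090) = -183838*982 = -180528916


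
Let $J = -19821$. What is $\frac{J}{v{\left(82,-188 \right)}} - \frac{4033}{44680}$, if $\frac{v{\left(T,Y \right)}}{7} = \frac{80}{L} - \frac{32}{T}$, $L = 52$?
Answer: $- \frac{39336941051}{15950760} \approx -2466.1$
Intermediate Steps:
$v{\left(T,Y \right)} = \frac{140}{13} - \frac{224}{T}$ ($v{\left(T,Y \right)} = 7 \left(\frac{80}{52} - \frac{32}{T}\right) = 7 \left(80 \cdot \frac{1}{52} - \frac{32}{T}\right) = 7 \left(\frac{20}{13} - \frac{32}{T}\right) = \frac{140}{13} - \frac{224}{T}$)
$\frac{J}{v{\left(82,-188 \right)}} - \frac{4033}{44680} = - \frac{19821}{\frac{140}{13} - \frac{224}{82}} - \frac{4033}{44680} = - \frac{19821}{\frac{140}{13} - \frac{112}{41}} - \frac{4033}{44680} = - \frac{19821}{\frac{4284}{533}} - \frac{4033}{44680} = \left(-19821\right) \frac{533}{4284} - \frac{4033}{44680} = - \frac{3521531}{1428} - \frac{4033}{44680} = - \frac{39336941051}{15950760}$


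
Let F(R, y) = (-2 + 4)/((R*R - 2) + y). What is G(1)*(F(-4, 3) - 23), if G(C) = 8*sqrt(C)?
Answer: -3112/17 ≈ -183.06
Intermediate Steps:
F(R, y) = 2/(-2 + y + R**2) (F(R, y) = 2/((R**2 - 2) + y) = 2/((-2 + R**2) + y) = 2/(-2 + y + R**2))
G(1)*(F(-4, 3) - 23) = (8*sqrt(1))*(2/(-2 + 3 + (-4)**2) - 23) = (8*1)*(2/(-2 + 3 + 16) - 23) = 8*(2/17 - 23) = 8*(-389/17) = -3112/17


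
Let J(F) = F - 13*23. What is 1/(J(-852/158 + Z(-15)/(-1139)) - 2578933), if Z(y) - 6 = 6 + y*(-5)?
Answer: -89981/232082366679 ≈ -3.8771e-7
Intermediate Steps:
Z(y) = 12 - 5*y (Z(y) = 6 + (6 + y*(-5)) = 6 + (6 - 5*y) = 12 - 5*y)
J(F) = -299 + F (J(F) = F - 299 = -299 + F)
1/(J(-852/158 + Z(-15)/(-1139)) - 2578933) = 1/((-299 + (-852/158 + (12 - 5*(-15))/(-1139))) - 2578933) = 1/((-299 + (-852*1/158 + (12 + 75)*(-1/1139))) - 2578933) = 1/((-299 + (-426/79 + 87*(-1/1139))) - 2578933) = 1/((-299 + (-426/79 - 87/1139)) - 2578933) = 1/((-299 - 492087/89981) - 2578933) = 1/(-27396406/89981 - 2578933) = 1/(-232082366679/89981) = -89981/232082366679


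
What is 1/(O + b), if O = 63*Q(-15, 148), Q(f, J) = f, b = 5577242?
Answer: 1/5576297 ≈ 1.7933e-7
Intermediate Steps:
O = -945 (O = 63*(-15) = -945)
1/(O + b) = 1/(-945 + 5577242) = 1/5576297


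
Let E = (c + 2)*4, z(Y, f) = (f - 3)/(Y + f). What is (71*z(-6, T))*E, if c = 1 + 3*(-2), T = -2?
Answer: -1065/2 ≈ -532.50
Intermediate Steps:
z(Y, f) = (-3 + f)/(Y + f)
c = -5 (c = 1 - 6 = -5)
E = -12 (E = (-5 + 2)*4 = -3*4 = -12)
(71*z(-6, T))*E = (71*((-3 - 2)/(-6 - 2)))*(-12) = (71*(-5/(-8)))*(-12) = (71*(-1/8*(-5)))*(-12) = (71*(5/8))*(-12) = (355/8)*(-12) = -1065/2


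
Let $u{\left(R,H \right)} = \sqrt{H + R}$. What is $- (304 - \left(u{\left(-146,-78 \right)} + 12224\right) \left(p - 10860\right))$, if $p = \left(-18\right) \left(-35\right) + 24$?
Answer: $-124758448 - 40824 i \sqrt{14} \approx -1.2476 \cdot 10^{8} - 1.5275 \cdot 10^{5} i$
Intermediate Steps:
$p = 654$ ($p = 630 + 24 = 654$)
$- (304 - \left(u{\left(-146,-78 \right)} + 12224\right) \left(p - 10860\right)) = - (304 - \left(\sqrt{-78 - 146} + 12224\right) \left(654 - 10860\right)) = - (304 - \left(\sqrt{-224} + 12224\right) \left(654 + \left(-12086 + 1226\right)\right)) = - (304 - \left(4 i \sqrt{14} + 12224\right) \left(654 - 10860\right)) = - (304 - \left(12224 + 4 i \sqrt{14}\right) \left(-10206\right)) = - (304 - \left(-124758144 - 40824 i \sqrt{14}\right)) = - (304 + \left(124758144 + 40824 i \sqrt{14}\right)) = - (124758448 + 40824 i \sqrt{14}) = -124758448 - 40824 i \sqrt{14}$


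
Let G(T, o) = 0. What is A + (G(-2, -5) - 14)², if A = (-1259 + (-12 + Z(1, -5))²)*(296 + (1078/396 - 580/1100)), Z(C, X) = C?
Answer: -167879177/495 ≈ -3.3915e+5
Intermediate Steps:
A = -167976197/495 (A = (-1259 + (-12 + 1)²)*(296 + (1078/396 - 580/1100)) = (-1259 + (-11)²)*(296 + (1078*(1/396) - 580*1/1100)) = (-1259 + 121)*(296 + (49/18 - 29/55)) = -1138*(296 + 2173/990) = -1138*295213/990 = -167976197/495 ≈ -3.3935e+5)
A + (G(-2, -5) - 14)² = -167976197/495 + (0 - 14)² = -167976197/495 + (-14)² = -167976197/495 + 196 = -167879177/495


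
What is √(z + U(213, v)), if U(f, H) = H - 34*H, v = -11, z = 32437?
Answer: 20*√82 ≈ 181.11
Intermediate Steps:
U(f, H) = -33*H (U(f, H) = H - 34*H = -33*H)
√(z + U(213, v)) = √(32437 - 33*(-11)) = √(32437 + 363) = √32800 = 20*√82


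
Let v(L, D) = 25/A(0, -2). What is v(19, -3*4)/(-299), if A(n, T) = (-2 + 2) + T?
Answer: 25/598 ≈ 0.041806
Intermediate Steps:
A(n, T) = T (A(n, T) = 0 + T = T)
v(L, D) = -25/2 (v(L, D) = 25/(-2) = 25*(-1/2) = -25/2)
v(19, -3*4)/(-299) = -25/2/(-299) = -25/2*(-1/299) = 25/598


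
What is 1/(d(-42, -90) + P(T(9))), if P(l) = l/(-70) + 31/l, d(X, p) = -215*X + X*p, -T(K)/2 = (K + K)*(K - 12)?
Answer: 3780/48417053 ≈ 7.8072e-5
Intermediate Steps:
T(K) = -4*K*(-12 + K) (T(K) = -2*(K + K)*(K - 12) = -2*2*K*(-12 + K) = -4*K*(-12 + K))
P(l) = 31/l - l/70 (P(l) = l*(-1/70) + 31/l = -l/70 + 31/l = 31/l - l/70)
1/(d(-42, -90) + P(T(9))) = 1/(-42*(-215 - 90) + (31/((4*9*(12 - 1*9))) - 2*9*(12 - 1*9)/35)) = 1/(-42*(-305) + (31/((4*9*(12 - 9))) - 2*9*(12 - 9)/35)) = 1/(12810 + (31/((4*9*3)) - 2*9*3/35)) = 1/(12810 + (31/108 - 1/70*108)) = 1/(12810 + (31*(1/108) - 54/35)) = 1/(12810 + (31/108 - 54/35)) = 1/(12810 - 4747/3780) = 1/(48417053/3780) = 3780/48417053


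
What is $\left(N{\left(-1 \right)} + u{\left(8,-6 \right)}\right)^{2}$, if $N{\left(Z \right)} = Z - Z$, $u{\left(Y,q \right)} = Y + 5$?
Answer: $169$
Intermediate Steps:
$u{\left(Y,q \right)} = 5 + Y$
$N{\left(Z \right)} = 0$
$\left(N{\left(-1 \right)} + u{\left(8,-6 \right)}\right)^{2} = \left(0 + \left(5 + 8\right)\right)^{2} = \left(0 + 13\right)^{2} = 13^{2} = 169$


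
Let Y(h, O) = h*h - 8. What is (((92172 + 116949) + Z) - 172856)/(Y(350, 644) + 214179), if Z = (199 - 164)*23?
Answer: 37070/336671 ≈ 0.11011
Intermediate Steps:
Z = 805 (Z = 35*23 = 805)
Y(h, O) = -8 + h² (Y(h, O) = h² - 8 = -8 + h²)
(((92172 + 116949) + Z) - 172856)/(Y(350, 644) + 214179) = (((92172 + 116949) + 805) - 172856)/((-8 + 350²) + 214179) = ((209121 + 805) - 172856)/((-8 + 122500) + 214179) = (209926 - 172856)/(122492 + 214179) = 37070/336671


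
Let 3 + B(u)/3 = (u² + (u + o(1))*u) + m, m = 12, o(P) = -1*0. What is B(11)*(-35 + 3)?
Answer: -24096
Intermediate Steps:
o(P) = 0
B(u) = 27 + 6*u² (B(u) = -9 + 3*((u² + (u + 0)*u) + 12) = -9 + 3*((u² + u*u) + 12) = -9 + 3*((u² + u²) + 12) = -9 + 3*(2*u² + 12) = -9 + 3*(12 + 2*u²) = -9 + (36 + 6*u²) = 27 + 6*u²)
B(11)*(-35 + 3) = (27 + 6*11²)*(-35 + 3) = (27 + 6*121)*(-32) = (27 + 726)*(-32) = 753*(-32) = -24096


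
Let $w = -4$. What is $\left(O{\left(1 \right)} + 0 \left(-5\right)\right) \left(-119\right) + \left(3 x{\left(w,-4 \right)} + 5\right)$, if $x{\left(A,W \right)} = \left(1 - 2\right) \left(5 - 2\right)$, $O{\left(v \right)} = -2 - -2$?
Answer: $-4$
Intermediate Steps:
$O{\left(v \right)} = 0$ ($O{\left(v \right)} = -2 + 2 = 0$)
$x{\left(A,W \right)} = -3$ ($x{\left(A,W \right)} = \left(-1\right) 3 = -3$)
$\left(O{\left(1 \right)} + 0 \left(-5\right)\right) \left(-119\right) + \left(3 x{\left(w,-4 \right)} + 5\right) = \left(0 + 0 \left(-5\right)\right) \left(-119\right) + \left(3 \left(-3\right) + 5\right) = \left(0 + 0\right) \left(-119\right) + \left(-9 + 5\right) = 0 \left(-119\right) - 4 = 0 - 4 = -4$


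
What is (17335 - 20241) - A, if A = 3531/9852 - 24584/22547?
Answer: -30731239893/10577764 ≈ -2905.3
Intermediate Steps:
A = -7742291/10577764 (A = 3531*(1/9852) - 24584*1/22547 = 1177/3284 - 3512/3221 = -7742291/10577764 ≈ -0.73194)
(17335 - 20241) - A = (17335 - 20241) - 1*(-7742291/10577764) = -2906 + 7742291/10577764 = -30731239893/10577764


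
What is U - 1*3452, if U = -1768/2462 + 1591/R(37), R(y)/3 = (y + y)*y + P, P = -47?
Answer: -34310681087/9937863 ≈ -3452.5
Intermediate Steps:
R(y) = -141 + 6*y² (R(y) = 3*((y + y)*y - 47) = 3*((2*y)*y - 47) = 3*(2*y² - 47) = 3*(-47 + 2*y²) = -141 + 6*y²)
U = -5178011/9937863 (U = -1768/2462 + 1591/(-141 + 6*37²) = -1768*1/2462 + 1591/(-141 + 6*1369) = -884/1231 + 1591/(-141 + 8214) = -884/1231 + 1591/8073 = -5178011/9937863 ≈ -0.52104)
U - 1*3452 = -5178011/9937863 - 1*3452 = -5178011/9937863 - 3452 = -34310681087/9937863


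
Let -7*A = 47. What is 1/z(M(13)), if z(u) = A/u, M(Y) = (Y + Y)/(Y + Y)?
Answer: -7/47 ≈ -0.14894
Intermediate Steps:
A = -47/7 (A = -1/7*47 = -47/7 ≈ -6.7143)
M(Y) = 1 (M(Y) = (2*Y)/((2*Y)) = (2*Y)*(1/(2*Y)) = 1)
z(u) = -47/(7*u)
1/z(M(13)) = 1/(-47/7/1) = 1/(-47/7*1) = 1/(-47/7) = -7/47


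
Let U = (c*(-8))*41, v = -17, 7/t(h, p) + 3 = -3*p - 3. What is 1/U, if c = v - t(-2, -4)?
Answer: 3/17876 ≈ 0.00016782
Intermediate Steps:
t(h, p) = 7/(-6 - 3*p) (t(h, p) = 7/(-3 + (-3*p - 3)) = 7/(-3 + (-3 - 3*p)) = 7/(-6 - 3*p))
c = -109/6 (c = -17 - (-7)/(6 + 3*(-4)) = -17 - (-7)/(6 - 12) = -17 - (-7)/(-6) = -17 - (-7)*(-1)/6 = -17 - 1*7/6 = -17 - 7/6 = -109/6 ≈ -18.167)
U = 17876/3 (U = -109/6*(-8)*41 = (436/3)*41 = 17876/3 ≈ 5958.7)
1/U = 1/(17876/3) = 3/17876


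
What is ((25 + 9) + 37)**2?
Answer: 5041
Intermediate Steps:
((25 + 9) + 37)**2 = (34 + 37)**2 = 71**2 = 5041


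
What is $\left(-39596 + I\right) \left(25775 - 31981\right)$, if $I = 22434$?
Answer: $106507372$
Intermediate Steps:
$\left(-39596 + I\right) \left(25775 - 31981\right) = \left(-39596 + 22434\right) \left(25775 - 31981\right) = \left(-17162\right) \left(-6206\right) = 106507372$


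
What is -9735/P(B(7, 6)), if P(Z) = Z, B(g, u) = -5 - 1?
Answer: 3245/2 ≈ 1622.5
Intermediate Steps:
B(g, u) = -6
-9735/P(B(7, 6)) = -9735/(-6) = -9735*(-⅙) = 3245/2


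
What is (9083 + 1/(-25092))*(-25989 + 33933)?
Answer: 150876840370/2091 ≈ 7.2155e+7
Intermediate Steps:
(9083 + 1/(-25092))*(-25989 + 33933) = (9083 - 1/25092)*7944 = (227910635/25092)*7944 = 150876840370/2091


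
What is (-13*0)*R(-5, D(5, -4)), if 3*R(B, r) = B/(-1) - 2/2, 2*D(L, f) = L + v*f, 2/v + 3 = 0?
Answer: 0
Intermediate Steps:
v = -2/3 (v = 2/(-3 + 0) = 2/(-3) = 2*(-1/3) = -2/3 ≈ -0.66667)
D(L, f) = L/2 - f/3 (D(L, f) = (L - 2*f/3)/2 = L/2 - f/3)
R(B, r) = -1/3 - B/3 (R(B, r) = (B/(-1) - 2/2)/3 = (B*(-1) - 2*1/2)/3 = (-B - 1)/3 = (-1 - B)/3 = -1/3 - B/3)
(-13*0)*R(-5, D(5, -4)) = (-13*0)*(-1/3 - 1/3*(-5)) = 0*(-1/3 + 5/3) = 0*(4/3) = 0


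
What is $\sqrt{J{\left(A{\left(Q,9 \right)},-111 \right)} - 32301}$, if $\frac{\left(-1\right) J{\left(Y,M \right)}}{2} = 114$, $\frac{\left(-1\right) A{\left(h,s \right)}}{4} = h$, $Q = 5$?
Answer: $i \sqrt{32529} \approx 180.36 i$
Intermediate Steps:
$A{\left(h,s \right)} = - 4 h$
$J{\left(Y,M \right)} = -228$ ($J{\left(Y,M \right)} = \left(-2\right) 114 = -228$)
$\sqrt{J{\left(A{\left(Q,9 \right)},-111 \right)} - 32301} = \sqrt{-228 - 32301} = \sqrt{-32529} = i \sqrt{32529}$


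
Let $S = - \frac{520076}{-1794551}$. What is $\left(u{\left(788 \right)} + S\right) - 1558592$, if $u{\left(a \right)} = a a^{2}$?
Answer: $\frac{875283780489356}{1794551} \approx 4.8775 \cdot 10^{8}$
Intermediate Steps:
$u{\left(a \right)} = a^{3}$
$S = \frac{520076}{1794551}$ ($S = \left(-520076\right) \left(- \frac{1}{1794551}\right) = \frac{520076}{1794551} \approx 0.28981$)
$\left(u{\left(788 \right)} + S\right) - 1558592 = \left(788^{3} + \frac{520076}{1794551}\right) - 1558592 = \left(489303872 + \frac{520076}{1794551}\right) - 1558592 = \frac{878080753321548}{1794551} - 1558592 = \frac{875283780489356}{1794551}$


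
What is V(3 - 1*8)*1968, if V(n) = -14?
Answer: -27552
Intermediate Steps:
V(3 - 1*8)*1968 = -14*1968 = -27552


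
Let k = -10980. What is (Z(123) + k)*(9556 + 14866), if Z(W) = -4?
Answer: -268251248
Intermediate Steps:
(Z(123) + k)*(9556 + 14866) = (-4 - 10980)*(9556 + 14866) = -10984*24422 = -268251248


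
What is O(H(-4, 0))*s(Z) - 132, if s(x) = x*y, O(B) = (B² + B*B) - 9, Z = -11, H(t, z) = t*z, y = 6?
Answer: 462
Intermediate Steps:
O(B) = -9 + 2*B² (O(B) = (B² + B²) - 9 = 2*B² - 9 = -9 + 2*B²)
s(x) = 6*x (s(x) = x*6 = 6*x)
O(H(-4, 0))*s(Z) - 132 = (-9 + 2*(-4*0)²)*(6*(-11)) - 132 = (-9 + 2*0²)*(-66) - 132 = (-9 + 2*0)*(-66) - 132 = (-9 + 0)*(-66) - 132 = -9*(-66) - 132 = 594 - 132 = 462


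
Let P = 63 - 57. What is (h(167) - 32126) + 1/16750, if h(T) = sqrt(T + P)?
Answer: -538110499/16750 + sqrt(173) ≈ -32113.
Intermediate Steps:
P = 6
h(T) = sqrt(6 + T) (h(T) = sqrt(T + 6) = sqrt(6 + T))
(h(167) - 32126) + 1/16750 = (sqrt(6 + 167) - 32126) + 1/16750 = (sqrt(173) - 32126) + 1/16750 = (-32126 + sqrt(173)) + 1/16750 = -538110499/16750 + sqrt(173)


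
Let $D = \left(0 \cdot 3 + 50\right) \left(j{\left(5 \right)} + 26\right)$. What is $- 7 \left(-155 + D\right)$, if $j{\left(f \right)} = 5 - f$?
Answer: $-8015$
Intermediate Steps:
$D = 1300$ ($D = \left(0 \cdot 3 + 50\right) \left(\left(5 - 5\right) + 26\right) = \left(0 + 50\right) \left(\left(5 - 5\right) + 26\right) = 50 \left(0 + 26\right) = 50 \cdot 26 = 1300$)
$- 7 \left(-155 + D\right) = - 7 \left(-155 + 1300\right) = \left(-7\right) 1145 = -8015$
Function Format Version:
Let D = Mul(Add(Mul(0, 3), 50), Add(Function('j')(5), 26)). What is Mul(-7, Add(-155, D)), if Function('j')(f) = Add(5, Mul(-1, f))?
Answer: -8015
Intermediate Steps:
D = 1300 (D = Mul(Add(Mul(0, 3), 50), Add(Add(5, Mul(-1, 5)), 26)) = Mul(Add(0, 50), Add(Add(5, -5), 26)) = Mul(50, Add(0, 26)) = Mul(50, 26) = 1300)
Mul(-7, Add(-155, D)) = Mul(-7, Add(-155, 1300)) = Mul(-7, 1145) = -8015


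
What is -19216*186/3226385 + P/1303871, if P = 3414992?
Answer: 6357814528624/4206789836335 ≈ 1.5113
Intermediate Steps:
-19216*186/3226385 + P/1303871 = -19216*186/3226385 + 3414992/1303871 = -3574176*1/3226385 + 3414992*(1/1303871) = -3574176/3226385 + 3414992/1303871 = 6357814528624/4206789836335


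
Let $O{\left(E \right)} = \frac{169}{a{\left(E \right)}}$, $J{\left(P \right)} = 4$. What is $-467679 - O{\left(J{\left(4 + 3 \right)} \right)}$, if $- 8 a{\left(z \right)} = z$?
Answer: $-467341$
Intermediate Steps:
$a{\left(z \right)} = - \frac{z}{8}$
$O{\left(E \right)} = - \frac{1352}{E}$ ($O{\left(E \right)} = \frac{169}{\left(- \frac{1}{8}\right) E} = 169 \left(- \frac{8}{E}\right) = - \frac{1352}{E}$)
$-467679 - O{\left(J{\left(4 + 3 \right)} \right)} = -467679 - - \frac{1352}{4} = -467679 - \left(-1352\right) \frac{1}{4} = -467679 - -338 = -467679 + 338 = -467341$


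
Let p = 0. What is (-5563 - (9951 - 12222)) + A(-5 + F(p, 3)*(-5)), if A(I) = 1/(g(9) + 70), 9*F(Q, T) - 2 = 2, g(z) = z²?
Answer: -497091/151 ≈ -3292.0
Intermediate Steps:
F(Q, T) = 4/9 (F(Q, T) = 2/9 + (⅑)*2 = 2/9 + 2/9 = 4/9)
A(I) = 1/151 (A(I) = 1/(9² + 70) = 1/(81 + 70) = 1/151)
(-5563 - (9951 - 12222)) + A(-5 + F(p, 3)*(-5)) = (-5563 - (9951 - 12222)) + 1/151 = (-5563 - 1*(-2271)) + 1/151 = (-5563 + 2271) + 1/151 = -3292 + 1/151 = -497091/151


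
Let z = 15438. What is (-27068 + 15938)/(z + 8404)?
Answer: -795/1703 ≈ -0.46682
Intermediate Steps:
(-27068 + 15938)/(z + 8404) = (-27068 + 15938)/(15438 + 8404) = -11130/23842 = -11130*1/23842 = -795/1703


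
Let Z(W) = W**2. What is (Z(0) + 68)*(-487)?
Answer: -33116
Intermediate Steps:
(Z(0) + 68)*(-487) = (0**2 + 68)*(-487) = (0 + 68)*(-487) = 68*(-487) = -33116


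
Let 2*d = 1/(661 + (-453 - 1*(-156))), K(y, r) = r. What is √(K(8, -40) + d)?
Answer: I*√5299658/364 ≈ 6.3244*I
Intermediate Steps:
d = 1/728 (d = 1/(2*(661 + (-453 - 1*(-156)))) = 1/(2*(661 + (-453 + 156))) = 1/(2*(661 - 297)) = (½)/364 = (½)*(1/364) = 1/728 ≈ 0.0013736)
√(K(8, -40) + d) = √(-40 + 1/728) = √(-29119/728) = I*√5299658/364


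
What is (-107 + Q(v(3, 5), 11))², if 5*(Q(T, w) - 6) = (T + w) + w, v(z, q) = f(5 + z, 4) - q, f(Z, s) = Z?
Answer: 9216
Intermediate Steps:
v(z, q) = 5 + z - q (v(z, q) = (5 + z) - q = 5 + z - q)
Q(T, w) = 6 + T/5 + 2*w/5 (Q(T, w) = 6 + ((T + w) + w)/5 = 6 + (T + 2*w)/5 = 6 + (T/5 + 2*w/5) = 6 + T/5 + 2*w/5)
(-107 + Q(v(3, 5), 11))² = (-107 + (6 + (5 + 3 - 1*5)/5 + (⅖)*11))² = (-107 + (6 + (5 + 3 - 5)/5 + 22/5))² = (-107 + (6 + (⅕)*3 + 22/5))² = (-107 + (6 + ⅗ + 22/5))² = (-107 + 11)² = (-96)² = 9216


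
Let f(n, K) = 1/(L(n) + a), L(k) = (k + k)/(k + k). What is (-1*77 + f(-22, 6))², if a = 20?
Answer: 2611456/441 ≈ 5921.7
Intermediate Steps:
L(k) = 1 (L(k) = (2*k)/((2*k)) = (2*k)*(1/(2*k)) = 1)
f(n, K) = 1/21 (f(n, K) = 1/(1 + 20) = 1/21)
(-1*77 + f(-22, 6))² = (-1*77 + 1/21)² = (-77 + 1/21)² = (-1616/21)² = 2611456/441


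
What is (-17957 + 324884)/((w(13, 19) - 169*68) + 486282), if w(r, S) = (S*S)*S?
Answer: 306927/481649 ≈ 0.63724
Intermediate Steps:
w(r, S) = S**3 (w(r, S) = S**2*S = S**3)
(-17957 + 324884)/((w(13, 19) - 169*68) + 486282) = (-17957 + 324884)/((19**3 - 169*68) + 486282) = 306927/((6859 - 11492) + 486282) = 306927/(-4633 + 486282) = 306927/481649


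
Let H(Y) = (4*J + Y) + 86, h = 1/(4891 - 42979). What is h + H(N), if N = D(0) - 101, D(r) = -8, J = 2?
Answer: -571321/38088 ≈ -15.000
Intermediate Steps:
h = -1/38088 (h = 1/(-38088) = -1/38088 ≈ -2.6255e-5)
N = -109 (N = -8 - 101 = -109)
H(Y) = 94 + Y (H(Y) = (4*2 + Y) + 86 = (8 + Y) + 86 = 94 + Y)
h + H(N) = -1/38088 + (94 - 109) = -1/38088 - 15 = -571321/38088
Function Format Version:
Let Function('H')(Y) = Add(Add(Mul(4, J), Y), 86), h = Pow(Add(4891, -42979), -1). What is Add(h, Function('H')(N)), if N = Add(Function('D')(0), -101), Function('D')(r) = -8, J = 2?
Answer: Rational(-571321, 38088) ≈ -15.000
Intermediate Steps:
h = Rational(-1, 38088) (h = Pow(-38088, -1) = Rational(-1, 38088) ≈ -2.6255e-5)
N = -109 (N = Add(-8, -101) = -109)
Function('H')(Y) = Add(94, Y) (Function('H')(Y) = Add(Add(Mul(4, 2), Y), 86) = Add(Add(8, Y), 86) = Add(94, Y))
Add(h, Function('H')(N)) = Add(Rational(-1, 38088), Add(94, -109)) = Add(Rational(-1, 38088), -15) = Rational(-571321, 38088)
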